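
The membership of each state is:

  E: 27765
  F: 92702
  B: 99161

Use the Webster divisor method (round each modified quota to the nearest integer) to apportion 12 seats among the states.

E: 2, F: 5, B: 5

Standard divisor 219628/12 ≈ 18302.333; standard quotas: E 1.517, F 5.065, B 5.418.
Rounding to the nearest integer gives E 2, F 5, B 5 — total 12, matching the house size, so no adjustment is needed.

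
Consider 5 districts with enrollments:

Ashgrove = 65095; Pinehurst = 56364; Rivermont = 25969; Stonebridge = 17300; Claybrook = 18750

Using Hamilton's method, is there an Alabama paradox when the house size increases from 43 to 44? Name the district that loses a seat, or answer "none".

Claybrook

At 43 seats: Ashgrove 15, Pinehurst 13, Rivermont 6, Stonebridge 4, Claybrook 5.
At 44 seats: Ashgrove 16, Pinehurst 14, Rivermont 6, Stonebridge 4, Claybrook 4.
Claybrook drops from 5 to 4.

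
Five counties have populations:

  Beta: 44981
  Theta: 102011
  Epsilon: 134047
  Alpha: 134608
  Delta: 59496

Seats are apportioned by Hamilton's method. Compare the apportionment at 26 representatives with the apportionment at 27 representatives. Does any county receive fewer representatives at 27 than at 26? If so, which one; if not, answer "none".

Beta

At 26 seats: Beta 3, Theta 6, Epsilon 7, Alpha 7, Delta 3.
At 27 seats: Beta 2, Theta 6, Epsilon 8, Alpha 8, Delta 3.
Beta drops from 3 to 2.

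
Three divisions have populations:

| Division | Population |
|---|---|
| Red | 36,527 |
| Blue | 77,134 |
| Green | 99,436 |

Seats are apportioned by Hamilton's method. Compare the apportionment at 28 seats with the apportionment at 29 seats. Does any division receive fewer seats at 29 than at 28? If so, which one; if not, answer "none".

At 28 seats: Red 5, Blue 10, Green 13.
At 29 seats: Red 5, Blue 10, Green 14.
No division's allocation decreased.

none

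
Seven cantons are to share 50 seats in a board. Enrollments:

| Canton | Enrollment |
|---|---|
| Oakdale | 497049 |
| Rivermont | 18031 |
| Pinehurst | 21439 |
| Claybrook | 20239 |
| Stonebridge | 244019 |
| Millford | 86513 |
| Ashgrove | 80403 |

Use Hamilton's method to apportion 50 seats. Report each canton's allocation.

Oakdale 26, Rivermont 1, Pinehurst 1, Claybrook 1, Stonebridge 13, Millford 4, Ashgrove 4

The standard divisor is 967693/50 ≈ 19353.86.
Standard quotas: Oakdale 25.6822, Rivermont 0.9316, Pinehurst 1.1077, Claybrook 1.0457, Stonebridge 12.6083, Millford 4.4701, Ashgrove 4.1544.
Lower quotas: Oakdale 25, Rivermont 0, Pinehurst 1, Claybrook 1, Stonebridge 12, Millford 4, Ashgrove 4 (sum 47, leaving 3 seats).
Remainders in descending order: Rivermont 0.9316, Oakdale 0.6822, Stonebridge 0.6083, Millford 0.4701, Ashgrove 0.1544, Pinehurst 0.1077, Claybrook 0.0457.
The surplus seats go to Rivermont, Oakdale, Stonebridge.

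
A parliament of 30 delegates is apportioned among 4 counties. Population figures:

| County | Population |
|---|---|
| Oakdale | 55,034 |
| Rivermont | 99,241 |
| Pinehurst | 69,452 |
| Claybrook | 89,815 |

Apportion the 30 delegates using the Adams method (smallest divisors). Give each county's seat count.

Oakdale=5, Rivermont=9, Pinehurst=7, Claybrook=9

Standard divisor 313542/30 ≈ 10451.4; standard quotas: Oakdale 5.266, Rivermont 9.495, Pinehurst 6.645, Claybrook 8.594.
Rounding up gives 6, 10, 7, 9 = 32 seats, so the divisor must be adjusted.
With modified divisor 11100: modified quotas Oakdale 4.958, Rivermont 8.941, Pinehurst 6.257, Claybrook 8.091.
Rounding up: Oakdale 5, Rivermont 9, Pinehurst 7, Claybrook 9 (total 30).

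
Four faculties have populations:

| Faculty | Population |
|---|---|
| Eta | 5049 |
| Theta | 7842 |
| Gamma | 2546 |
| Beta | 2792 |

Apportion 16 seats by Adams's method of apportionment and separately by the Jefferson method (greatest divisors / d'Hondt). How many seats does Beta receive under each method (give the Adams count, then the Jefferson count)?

3 and 2

Adams: Eta 4, Theta 7, Gamma 2, Beta 3.
Jefferson: Eta 5, Theta 7, Gamma 2, Beta 2.
Beta gets 3 under Adams and 2 under Jefferson.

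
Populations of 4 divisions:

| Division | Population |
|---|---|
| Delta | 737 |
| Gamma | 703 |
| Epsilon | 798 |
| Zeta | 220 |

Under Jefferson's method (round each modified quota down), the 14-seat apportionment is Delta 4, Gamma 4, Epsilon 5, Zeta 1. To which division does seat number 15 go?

Priority for the next seat is population ÷ (current seats + 1).
Priorities: Delta 147.400, Gamma 140.600, Epsilon 133.000, Zeta 110.000.
Highest priority: Delta.

Delta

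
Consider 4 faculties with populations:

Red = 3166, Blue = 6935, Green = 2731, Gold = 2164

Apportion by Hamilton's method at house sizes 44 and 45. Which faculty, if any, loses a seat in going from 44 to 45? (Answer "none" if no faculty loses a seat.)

At 44 seats: Red 9, Blue 20, Green 8, Gold 7.
At 45 seats: Red 10, Blue 21, Green 8, Gold 6.
Gold drops from 7 to 6.

Gold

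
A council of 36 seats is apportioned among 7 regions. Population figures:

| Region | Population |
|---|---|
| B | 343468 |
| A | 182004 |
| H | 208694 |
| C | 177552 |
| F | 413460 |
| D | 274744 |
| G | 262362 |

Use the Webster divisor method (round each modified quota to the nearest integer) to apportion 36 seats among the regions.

Standard divisor 1862284/36 ≈ 51730.111; standard quotas: B 6.640, A 3.518, H 4.034, C 3.432, F 7.993, D 5.311, G 5.072.
Rounding to the nearest integer gives B 7, A 4, H 4, C 3, F 8, D 5, G 5 — total 36, matching the house size, so no adjustment is needed.

B 7, A 4, H 4, C 3, F 8, D 5, G 5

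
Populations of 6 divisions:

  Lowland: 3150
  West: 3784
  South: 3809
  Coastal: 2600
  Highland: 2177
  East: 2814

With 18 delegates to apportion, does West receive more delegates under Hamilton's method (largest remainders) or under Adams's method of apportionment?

Hamilton: Lowland 3, West 4, South 4, Coastal 2, Highland 2, East 3.
Adams: Lowland 3, West 3, South 4, Coastal 3, Highland 2, East 3.
West gets 4 under Hamilton and 3 under Adams.

Hamilton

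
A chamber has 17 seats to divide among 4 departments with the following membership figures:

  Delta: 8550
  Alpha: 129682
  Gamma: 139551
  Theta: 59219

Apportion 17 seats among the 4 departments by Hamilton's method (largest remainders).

Standard divisor: 337002 ÷ 17 ≈ 19823.647.
Standard quotas: Delta 0.4313, Alpha 6.5418, Gamma 7.0396, Theta 2.9873.
Lower quotas: Delta 0, Alpha 6, Gamma 7, Theta 2 (sum 15, leaving 2 seats).
Remainders in descending order: Theta 0.9873, Alpha 0.5418, Delta 0.4313, Gamma 0.0396.
Largest remainders: Theta, Alpha receive the extra seats.

Delta=0; Alpha=7; Gamma=7; Theta=3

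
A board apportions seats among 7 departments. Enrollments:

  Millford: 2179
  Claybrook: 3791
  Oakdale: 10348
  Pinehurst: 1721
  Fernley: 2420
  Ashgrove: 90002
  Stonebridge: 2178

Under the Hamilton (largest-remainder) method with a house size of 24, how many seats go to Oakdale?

2

Total 112639; standard divisor 112639/24 ≈ 4693.292.
Standard quotas: Millford 0.4643, Claybrook 0.8077, Oakdale 2.2048, Pinehurst 0.3667, Fernley 0.5156, Ashgrove 19.1767, Stonebridge 0.4641.
Lower quotas: Millford 0, Claybrook 0, Oakdale 2, Pinehurst 0, Fernley 0, Ashgrove 19, Stonebridge 0 (sum 21, leaving 3 seats).
Remainders in descending order: Claybrook 0.8077, Fernley 0.5156, Millford 0.4643, Stonebridge 0.4641, Pinehurst 0.3667, Oakdale 0.2048, Ashgrove 0.1767.
Largest remainders: Claybrook, Fernley, Millford receive the extra seats.
Oakdale receives 2.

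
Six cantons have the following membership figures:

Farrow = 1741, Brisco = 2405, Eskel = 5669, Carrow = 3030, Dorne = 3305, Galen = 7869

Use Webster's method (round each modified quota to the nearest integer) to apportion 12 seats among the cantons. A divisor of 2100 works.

Farrow=1, Brisco=1, Eskel=3, Carrow=1, Dorne=2, Galen=4

With modified divisor 2100: modified quotas Farrow 0.829, Brisco 1.145, Eskel 2.700, Carrow 1.443, Dorne 1.574, Galen 3.747.
Rounding to the nearest integer: Farrow 1, Brisco 1, Eskel 3, Carrow 1, Dorne 2, Galen 4 (total 12).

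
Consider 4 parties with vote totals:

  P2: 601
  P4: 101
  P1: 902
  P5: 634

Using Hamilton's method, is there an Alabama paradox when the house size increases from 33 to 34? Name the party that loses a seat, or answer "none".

At 33 seats: P2 9, P4 2, P1 13, P5 9.
At 34 seats: P2 9, P4 1, P1 14, P5 10.
P4 drops from 2 to 1.

P4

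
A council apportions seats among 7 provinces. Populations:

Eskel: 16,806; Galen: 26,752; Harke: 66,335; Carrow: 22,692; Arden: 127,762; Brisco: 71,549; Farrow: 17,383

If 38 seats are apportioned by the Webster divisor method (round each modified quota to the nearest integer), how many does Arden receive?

Standard divisor 349279/38 ≈ 9191.553; standard quotas: Eskel 1.828, Galen 2.910, Harke 7.217, Carrow 2.469, Arden 13.900, Brisco 7.784, Farrow 1.891.
Rounding to the nearest integer gives Eskel 2, Galen 3, Harke 7, Carrow 2, Arden 14, Brisco 8, Farrow 2 — total 38, matching the house size, so no adjustment is needed.
Arden receives 14.

14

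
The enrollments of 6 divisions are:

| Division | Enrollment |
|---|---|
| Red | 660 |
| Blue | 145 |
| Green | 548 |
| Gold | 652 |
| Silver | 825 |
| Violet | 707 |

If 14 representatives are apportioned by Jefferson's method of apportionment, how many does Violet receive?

3

Standard divisor 3537/14 ≈ 252.643; standard quotas: Red 2.612, Blue 0.574, Green 2.169, Gold 2.581, Silver 3.265, Violet 2.798.
Rounding down gives 2, 0, 2, 2, 3, 2 = 11 seats, so the divisor must be adjusted.
With modified divisor 210: modified quotas Red 3.143, Blue 0.690, Green 2.610, Gold 3.105, Silver 3.929, Violet 3.367.
Rounding down: Red 3, Blue 0, Green 2, Gold 3, Silver 3, Violet 3 (total 14).
Violet receives 3.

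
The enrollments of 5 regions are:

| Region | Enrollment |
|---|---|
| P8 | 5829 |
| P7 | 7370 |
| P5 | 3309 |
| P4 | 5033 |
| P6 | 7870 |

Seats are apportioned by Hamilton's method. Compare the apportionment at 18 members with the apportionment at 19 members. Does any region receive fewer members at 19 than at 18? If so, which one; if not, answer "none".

none

At 18 seats: P8 4, P7 4, P5 2, P4 3, P6 5.
At 19 seats: P8 4, P7 5, P5 2, P4 3, P6 5.
No region's allocation decreased.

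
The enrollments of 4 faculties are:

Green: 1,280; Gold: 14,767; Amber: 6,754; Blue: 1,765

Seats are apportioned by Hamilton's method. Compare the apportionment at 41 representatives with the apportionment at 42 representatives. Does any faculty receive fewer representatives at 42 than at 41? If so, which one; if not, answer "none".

none

At 41 seats: Green 2, Gold 25, Amber 11, Blue 3.
At 42 seats: Green 2, Gold 25, Amber 12, Blue 3.
No faculty's allocation decreased.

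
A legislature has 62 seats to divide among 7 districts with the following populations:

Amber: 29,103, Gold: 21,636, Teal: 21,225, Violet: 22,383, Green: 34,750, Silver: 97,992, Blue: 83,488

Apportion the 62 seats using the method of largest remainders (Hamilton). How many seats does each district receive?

Amber=6, Gold=4, Teal=4, Violet=4, Green=7, Silver=20, Blue=17

Total 310577; standard divisor 310577/62 ≈ 5009.306.
Standard quotas: Amber 5.8098, Gold 4.3192, Teal 4.2371, Violet 4.4683, Green 6.9371, Silver 19.5620, Blue 16.6666.
Lower quotas: Amber 5, Gold 4, Teal 4, Violet 4, Green 6, Silver 19, Blue 16 (sum 58, leaving 4 seats).
Remainders in descending order: Green 0.9371, Amber 0.8098, Blue 0.6666, Silver 0.5620, Violet 0.4683, Gold 0.3192, Teal 0.2371.
The surplus seats go to Green, Amber, Blue, Silver.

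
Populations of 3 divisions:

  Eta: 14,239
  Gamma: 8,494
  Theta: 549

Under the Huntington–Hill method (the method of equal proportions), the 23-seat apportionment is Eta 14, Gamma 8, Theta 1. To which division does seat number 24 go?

Priority for the next seat is population ÷ (√(s·(s+1))).
Priorities: Eta 982.584, Gamma 1001.027, Theta 388.202.
Highest priority: Gamma.

Gamma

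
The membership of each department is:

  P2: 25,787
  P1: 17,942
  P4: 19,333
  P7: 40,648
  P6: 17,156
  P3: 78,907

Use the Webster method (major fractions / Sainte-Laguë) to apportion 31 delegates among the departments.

Standard divisor 199773/31 ≈ 6444.29; standard quotas: P2 4.002, P1 2.784, P4 3.000, P7 6.308, P6 2.662, P3 12.244.
Rounding to the nearest integer gives P2 4, P1 3, P4 3, P7 6, P6 3, P3 12 — total 31, matching the house size, so no adjustment is needed.

P2 4; P1 3; P4 3; P7 6; P6 3; P3 12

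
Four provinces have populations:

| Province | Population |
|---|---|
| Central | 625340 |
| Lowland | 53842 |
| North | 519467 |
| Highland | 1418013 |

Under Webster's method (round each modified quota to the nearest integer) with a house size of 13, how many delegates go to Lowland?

0

Standard divisor 2616662/13 ≈ 201281.692; standard quotas: Central 3.107, Lowland 0.267, North 2.581, Highland 7.045.
Rounding to the nearest integer gives Central 3, Lowland 0, North 3, Highland 7 — total 13, matching the house size, so no adjustment is needed.
Lowland receives 0.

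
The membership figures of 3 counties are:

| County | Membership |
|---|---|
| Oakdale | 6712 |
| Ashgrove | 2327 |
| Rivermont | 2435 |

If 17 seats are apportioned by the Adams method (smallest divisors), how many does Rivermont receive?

4

Standard divisor 11474/17 ≈ 674.941; standard quotas: Oakdale 9.945, Ashgrove 3.448, Rivermont 3.608.
Rounding up gives 10, 4, 4 = 18 seats, so the divisor must be adjusted.
With modified divisor 760: modified quotas Oakdale 8.832, Ashgrove 3.062, Rivermont 3.204.
Rounding up: Oakdale 9, Ashgrove 4, Rivermont 4 (total 17).
Rivermont receives 4.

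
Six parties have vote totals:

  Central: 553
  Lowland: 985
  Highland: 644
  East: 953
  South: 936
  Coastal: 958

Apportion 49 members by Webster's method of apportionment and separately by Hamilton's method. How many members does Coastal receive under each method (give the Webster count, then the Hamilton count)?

10 and 9

Webster: Central 5, Lowland 10, Highland 6, East 9, South 9, Coastal 10.
Hamilton: Central 6, Lowland 10, Highland 6, East 9, South 9, Coastal 9.
Coastal gets 10 under Webster and 9 under Hamilton.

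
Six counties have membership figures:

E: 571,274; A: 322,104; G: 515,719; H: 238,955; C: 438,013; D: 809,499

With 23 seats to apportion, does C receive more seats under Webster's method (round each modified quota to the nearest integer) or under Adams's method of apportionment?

Webster: E 5, A 3, G 4, H 2, C 3, D 6.
Adams: E 4, A 3, G 4, H 2, C 4, D 6.
C gets 3 under Webster and 4 under Adams.

Adams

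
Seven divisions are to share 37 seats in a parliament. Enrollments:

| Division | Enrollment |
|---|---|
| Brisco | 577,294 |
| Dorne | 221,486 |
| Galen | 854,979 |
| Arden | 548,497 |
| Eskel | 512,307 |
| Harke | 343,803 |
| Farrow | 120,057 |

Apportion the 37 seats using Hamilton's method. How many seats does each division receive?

Brisco=7, Dorne=3, Galen=10, Arden=6, Eskel=6, Harke=4, Farrow=1

Standard divisor: 3178423 ÷ 37 ≈ 85903.324.
Standard quotas: Brisco 6.7203, Dorne 2.5783, Galen 9.9528, Arden 6.3850, Eskel 5.9638, Harke 4.0022, Farrow 1.3976.
Lower quotas: Brisco 6, Dorne 2, Galen 9, Arden 6, Eskel 5, Harke 4, Farrow 1 (sum 33, leaving 4 seats).
Remainders in descending order: Eskel 0.9638, Galen 0.9528, Brisco 0.7203, Dorne 0.5783, Farrow 0.3976, Arden 0.3850, Harke 0.0022.
The surplus seats go to Eskel, Galen, Brisco, Dorne.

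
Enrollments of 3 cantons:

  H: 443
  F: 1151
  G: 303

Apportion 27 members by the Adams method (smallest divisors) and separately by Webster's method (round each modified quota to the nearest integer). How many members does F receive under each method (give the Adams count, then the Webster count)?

Adams: H 6, F 16, G 5.
Webster: H 6, F 17, G 4.
F gets 16 under Adams and 17 under Webster.

16 and 17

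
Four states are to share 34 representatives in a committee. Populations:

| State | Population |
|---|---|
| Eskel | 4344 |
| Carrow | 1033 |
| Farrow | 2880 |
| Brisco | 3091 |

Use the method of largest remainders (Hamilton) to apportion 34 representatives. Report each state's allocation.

Eskel 13, Carrow 3, Farrow 9, Brisco 9

Standard divisor: 11348 ÷ 34 ≈ 333.765.
Standard quotas: Eskel 13.015, Carrow 3.095, Farrow 8.629, Brisco 9.261.
Lower quotas: Eskel 13, Carrow 3, Farrow 8, Brisco 9 (sum 33, leaving 1 seat).
Remainders in descending order: Farrow 0.629, Brisco 0.261, Carrow 0.095, Eskel 0.015.
Largest remainder: Farrow receives the extra seat.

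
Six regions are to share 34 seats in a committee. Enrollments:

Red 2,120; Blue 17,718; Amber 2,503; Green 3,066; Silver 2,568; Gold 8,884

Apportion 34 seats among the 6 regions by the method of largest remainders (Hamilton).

Standard divisor: 36859 ÷ 34 ≈ 1084.088.
Standard quotas: Red 1.9556, Blue 16.3437, Amber 2.3089, Green 2.8282, Silver 2.3688, Gold 8.1949.
Lower quotas: Red 1, Blue 16, Amber 2, Green 2, Silver 2, Gold 8 (sum 31, leaving 3 seats).
Remainders in descending order: Red 0.9556, Green 0.8282, Silver 0.3688, Blue 0.3437, Amber 0.3089, Gold 0.1949.
Largest remainders: Red, Green, Silver receive the extra seats.

Red 2, Blue 16, Amber 2, Green 3, Silver 3, Gold 8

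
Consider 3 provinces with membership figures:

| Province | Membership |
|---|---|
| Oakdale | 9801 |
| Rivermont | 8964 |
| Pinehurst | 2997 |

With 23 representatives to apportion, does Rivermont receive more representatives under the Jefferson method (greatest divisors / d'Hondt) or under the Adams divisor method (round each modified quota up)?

Jefferson

Jefferson: Oakdale 10, Rivermont 10, Pinehurst 3.
Adams: Oakdale 10, Rivermont 9, Pinehurst 4.
Rivermont gets 10 under Jefferson and 9 under Adams.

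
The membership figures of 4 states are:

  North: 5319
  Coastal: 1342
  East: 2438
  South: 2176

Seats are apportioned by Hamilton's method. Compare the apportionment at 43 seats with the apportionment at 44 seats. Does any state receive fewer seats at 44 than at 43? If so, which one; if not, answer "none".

South

At 43 seats: North 20, Coastal 5, East 9, South 9.
At 44 seats: North 21, Coastal 5, East 10, South 8.
South drops from 9 to 8.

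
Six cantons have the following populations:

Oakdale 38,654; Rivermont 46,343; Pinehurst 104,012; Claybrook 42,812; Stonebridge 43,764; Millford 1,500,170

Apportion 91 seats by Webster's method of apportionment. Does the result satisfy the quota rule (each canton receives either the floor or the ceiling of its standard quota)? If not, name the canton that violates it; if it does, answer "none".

Standard quotas: Oakdale 1.981, Rivermont 2.375, Pinehurst 5.330, Claybrook 2.194, Stonebridge 2.243, Millford 76.877.
Webster allocation: Oakdale 2, Rivermont 2, Pinehurst 5, Claybrook 2, Stonebridge 2, Millford 78.
Millford has quota 76.877 (lower 76, upper 77) but receives 78 — outside the quota interval.

Millford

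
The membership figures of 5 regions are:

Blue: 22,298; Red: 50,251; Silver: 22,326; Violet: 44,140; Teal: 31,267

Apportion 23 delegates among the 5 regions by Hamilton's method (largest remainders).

Standard divisor: 170282 ÷ 23 ≈ 7403.565.
Standard quotas: Blue 3.0118, Red 6.7874, Silver 3.0156, Violet 5.9620, Teal 4.2232.
Lower quotas: Blue 3, Red 6, Silver 3, Violet 5, Teal 4 (sum 21, leaving 2 seats).
Remainders in descending order: Violet 0.9620, Red 0.7874, Teal 0.2232, Silver 0.0156, Blue 0.0118.
Largest remainders: Violet, Red receive the extra seats.

Blue 3, Red 7, Silver 3, Violet 6, Teal 4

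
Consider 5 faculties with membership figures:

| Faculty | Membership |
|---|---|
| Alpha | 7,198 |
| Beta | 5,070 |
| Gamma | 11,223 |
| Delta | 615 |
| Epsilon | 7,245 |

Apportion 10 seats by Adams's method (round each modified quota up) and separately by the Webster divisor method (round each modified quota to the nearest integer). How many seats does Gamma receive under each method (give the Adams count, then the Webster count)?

3 and 4

Adams: Alpha 2, Beta 2, Gamma 3, Delta 1, Epsilon 2.
Webster: Alpha 2, Beta 2, Gamma 4, Delta 0, Epsilon 2.
Gamma gets 3 under Adams and 4 under Webster.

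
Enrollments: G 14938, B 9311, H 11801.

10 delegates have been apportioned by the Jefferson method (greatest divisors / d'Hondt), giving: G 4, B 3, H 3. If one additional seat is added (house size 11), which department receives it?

Priority for the next seat is population ÷ (current seats + 1).
Priorities: G 2987.600, B 2327.750, H 2950.250.
Highest priority: G.

G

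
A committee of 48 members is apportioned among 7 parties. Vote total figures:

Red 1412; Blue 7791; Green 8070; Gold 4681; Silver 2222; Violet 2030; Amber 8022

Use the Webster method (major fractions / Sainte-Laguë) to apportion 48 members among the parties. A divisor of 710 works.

Red: 2, Blue: 11, Green: 11, Gold: 7, Silver: 3, Violet: 3, Amber: 11

With modified divisor 710: modified quotas Red 1.989, Blue 10.973, Green 11.366, Gold 6.593, Silver 3.130, Violet 2.859, Amber 11.299.
Rounding to the nearest integer: Red 2, Blue 11, Green 11, Gold 7, Silver 3, Violet 3, Amber 11 (total 48).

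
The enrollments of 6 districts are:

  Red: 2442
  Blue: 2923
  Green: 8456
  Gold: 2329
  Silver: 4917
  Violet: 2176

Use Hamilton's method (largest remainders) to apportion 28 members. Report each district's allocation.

The standard divisor is 23243/28 ≈ 830.107.
Standard quotas: Red 2.9418, Blue 3.5212, Green 10.1866, Gold 2.8057, Silver 5.9233, Violet 2.6213.
Lower quotas: Red 2, Blue 3, Green 10, Gold 2, Silver 5, Violet 2 (sum 24, leaving 4 seats).
Remainders in descending order: Red 0.9418, Silver 0.9233, Gold 0.8057, Violet 0.6213, Blue 0.5212, Green 0.1866.
The surplus seats go to Red, Silver, Gold, Violet.

Red 3; Blue 3; Green 10; Gold 3; Silver 6; Violet 3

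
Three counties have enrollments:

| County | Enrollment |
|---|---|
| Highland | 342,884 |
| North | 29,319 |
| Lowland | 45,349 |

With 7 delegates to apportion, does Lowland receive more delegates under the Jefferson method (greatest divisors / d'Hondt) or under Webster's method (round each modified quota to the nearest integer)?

Webster

Jefferson: Highland 7, North 0, Lowland 0.
Webster: Highland 6, North 0, Lowland 1.
Lowland gets 0 under Jefferson and 1 under Webster.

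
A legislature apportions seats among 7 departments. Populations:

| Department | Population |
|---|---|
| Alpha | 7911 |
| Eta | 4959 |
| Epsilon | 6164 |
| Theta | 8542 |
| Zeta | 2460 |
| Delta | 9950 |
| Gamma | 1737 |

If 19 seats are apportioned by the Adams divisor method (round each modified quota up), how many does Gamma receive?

1

Standard divisor 41723/19 ≈ 2195.947; standard quotas: Alpha 3.603, Eta 2.258, Epsilon 2.807, Theta 3.890, Zeta 1.120, Delta 4.531, Gamma 0.791.
Rounding up gives 4, 3, 3, 4, 2, 5, 1 = 22 seats, so the divisor must be adjusted.
With modified divisor 2600: modified quotas Alpha 3.043, Eta 1.907, Epsilon 2.371, Theta 3.285, Zeta 0.946, Delta 3.827, Gamma 0.668.
Rounding up: Alpha 4, Eta 2, Epsilon 3, Theta 4, Zeta 1, Delta 4, Gamma 1 (total 19).
Gamma receives 1.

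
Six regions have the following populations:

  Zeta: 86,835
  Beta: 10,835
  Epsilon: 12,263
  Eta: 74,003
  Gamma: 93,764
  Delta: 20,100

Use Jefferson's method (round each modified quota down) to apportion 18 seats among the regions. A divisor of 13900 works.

Zeta 6; Beta 0; Epsilon 0; Eta 5; Gamma 6; Delta 1

With modified divisor 13900: modified quotas Zeta 6.247, Beta 0.779, Epsilon 0.882, Eta 5.324, Gamma 6.746, Delta 1.446.
Rounding down: Zeta 6, Beta 0, Epsilon 0, Eta 5, Gamma 6, Delta 1 (total 18).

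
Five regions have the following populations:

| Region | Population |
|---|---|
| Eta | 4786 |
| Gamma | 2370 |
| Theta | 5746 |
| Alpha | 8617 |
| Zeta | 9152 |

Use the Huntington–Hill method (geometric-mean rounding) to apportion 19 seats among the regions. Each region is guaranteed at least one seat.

With divisor 1665: modified quotas Eta 2.874, Gamma 1.423, Theta 3.451, Alpha 5.175, Zeta 5.497.
Geometric-mean thresholds: Eta √(2·3)=2.449, Gamma √(1·2)=1.414, Theta √(3·4)=3.464, Alpha √(5·6)=5.477, Zeta √(5·6)=5.477.
Each quota rounded against its threshold gives Eta 3, Gamma 2, Theta 3, Alpha 5, Zeta 6 (total 19).

Eta=3; Gamma=2; Theta=3; Alpha=5; Zeta=6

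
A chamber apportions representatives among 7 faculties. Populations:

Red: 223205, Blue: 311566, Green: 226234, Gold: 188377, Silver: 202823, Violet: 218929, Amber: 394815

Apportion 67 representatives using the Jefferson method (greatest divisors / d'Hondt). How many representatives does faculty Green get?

9

Standard divisor 1765949/67 ≈ 26357.448; standard quotas: Red 8.468, Blue 11.821, Green 8.583, Gold 7.147, Silver 7.695, Violet 8.306, Amber 14.979.
Rounding down gives 8, 11, 8, 7, 7, 8, 14 = 63 seats, so the divisor must be adjusted.
With modified divisor 25000: modified quotas Red 8.928, Blue 12.463, Green 9.049, Gold 7.535, Silver 8.113, Violet 8.757, Amber 15.793.
Rounding down: Red 8, Blue 12, Green 9, Gold 7, Silver 8, Violet 8, Amber 15 (total 67).
Green receives 9.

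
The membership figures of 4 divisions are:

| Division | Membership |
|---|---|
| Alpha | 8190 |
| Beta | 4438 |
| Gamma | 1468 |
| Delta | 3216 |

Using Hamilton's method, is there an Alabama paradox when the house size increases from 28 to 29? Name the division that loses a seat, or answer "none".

At 28 seats: Alpha 13, Beta 7, Gamma 3, Delta 5.
At 29 seats: Alpha 14, Beta 7, Gamma 3, Delta 5.
No division's allocation decreased.

none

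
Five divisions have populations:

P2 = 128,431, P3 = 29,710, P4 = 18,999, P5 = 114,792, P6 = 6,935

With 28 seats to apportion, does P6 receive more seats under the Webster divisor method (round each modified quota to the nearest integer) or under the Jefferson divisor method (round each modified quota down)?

Webster

Webster: P2 12, P3 3, P4 2, P5 10, P6 1.
Jefferson: P2 13, P3 3, P4 1, P5 11, P6 0.
P6 gets 1 under Webster and 0 under Jefferson.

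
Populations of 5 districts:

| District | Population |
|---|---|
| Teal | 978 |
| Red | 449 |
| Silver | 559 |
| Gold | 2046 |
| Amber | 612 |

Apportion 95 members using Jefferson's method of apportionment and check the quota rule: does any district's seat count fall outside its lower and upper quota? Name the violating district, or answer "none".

Standard quotas: Teal 20.006, Red 9.185, Silver 11.435, Gold 41.854, Amber 12.519.
Jefferson allocation: Teal 20, Red 9, Silver 11, Gold 43, Amber 12.
Gold has quota 41.854 (lower 41, upper 42) but receives 43 — outside the quota interval.

Gold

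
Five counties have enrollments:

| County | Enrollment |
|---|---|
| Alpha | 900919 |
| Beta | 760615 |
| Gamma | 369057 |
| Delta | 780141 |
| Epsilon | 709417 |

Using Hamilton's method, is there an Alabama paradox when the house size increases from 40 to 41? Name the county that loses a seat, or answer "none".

none

At 40 seats: Alpha 10, Beta 9, Gamma 4, Delta 9, Epsilon 8.
At 41 seats: Alpha 11, Beta 9, Gamma 4, Delta 9, Epsilon 8.
No county's allocation decreased.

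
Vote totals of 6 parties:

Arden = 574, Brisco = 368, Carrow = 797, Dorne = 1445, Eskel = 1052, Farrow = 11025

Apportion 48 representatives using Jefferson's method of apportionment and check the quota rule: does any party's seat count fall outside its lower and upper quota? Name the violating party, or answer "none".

Farrow

Standard quotas: Arden 1.805, Brisco 1.157, Carrow 2.507, Dorne 4.545, Eskel 3.309, Farrow 34.677.
Jefferson allocation: Arden 1, Brisco 1, Carrow 2, Dorne 4, Eskel 3, Farrow 37.
Farrow has quota 34.677 (lower 34, upper 35) but receives 37 — outside the quota interval.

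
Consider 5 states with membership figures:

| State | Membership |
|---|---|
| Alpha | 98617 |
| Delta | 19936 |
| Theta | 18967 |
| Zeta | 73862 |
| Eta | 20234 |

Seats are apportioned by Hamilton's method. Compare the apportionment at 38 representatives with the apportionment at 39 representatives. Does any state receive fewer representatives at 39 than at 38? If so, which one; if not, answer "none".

At 38 seats: Alpha 16, Delta 3, Theta 3, Zeta 12, Eta 4.
At 39 seats: Alpha 17, Delta 3, Theta 3, Zeta 13, Eta 3.
Eta drops from 4 to 3.

Eta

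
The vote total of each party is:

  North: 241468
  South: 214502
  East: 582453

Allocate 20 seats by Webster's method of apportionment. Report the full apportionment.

North 5; South 4; East 11

Standard divisor 1038423/20 ≈ 51921.15; standard quotas: North 4.651, South 4.131, East 11.218.
Rounding to the nearest integer gives North 5, South 4, East 11 — total 20, matching the house size, so no adjustment is needed.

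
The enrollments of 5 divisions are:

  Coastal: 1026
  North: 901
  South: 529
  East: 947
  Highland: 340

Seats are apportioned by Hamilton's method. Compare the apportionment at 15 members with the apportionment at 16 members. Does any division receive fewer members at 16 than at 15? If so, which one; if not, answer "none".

At 15 seats: Coastal 4, North 4, South 2, East 4, Highland 1.
At 16 seats: Coastal 4, North 4, South 2, East 4, Highland 2.
No division's allocation decreased.

none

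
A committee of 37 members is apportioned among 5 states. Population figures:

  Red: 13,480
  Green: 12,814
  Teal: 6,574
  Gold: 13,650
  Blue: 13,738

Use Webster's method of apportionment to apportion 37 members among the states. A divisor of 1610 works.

With modified divisor 1610: modified quotas Red 8.373, Green 7.959, Teal 4.083, Gold 8.478, Blue 8.533.
Rounding to the nearest integer: Red 8, Green 8, Teal 4, Gold 8, Blue 9 (total 37).

Red 8, Green 8, Teal 4, Gold 8, Blue 9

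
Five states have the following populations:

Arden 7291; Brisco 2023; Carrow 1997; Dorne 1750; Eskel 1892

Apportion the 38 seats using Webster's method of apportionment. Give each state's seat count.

Arden 19, Brisco 5, Carrow 5, Dorne 4, Eskel 5

Standard divisor 14953/38 ≈ 393.5; standard quotas: Arden 18.529, Brisco 5.141, Carrow 5.075, Dorne 4.447, Eskel 4.808.
Rounding to the nearest integer gives Arden 19, Brisco 5, Carrow 5, Dorne 4, Eskel 5 — total 38, matching the house size, so no adjustment is needed.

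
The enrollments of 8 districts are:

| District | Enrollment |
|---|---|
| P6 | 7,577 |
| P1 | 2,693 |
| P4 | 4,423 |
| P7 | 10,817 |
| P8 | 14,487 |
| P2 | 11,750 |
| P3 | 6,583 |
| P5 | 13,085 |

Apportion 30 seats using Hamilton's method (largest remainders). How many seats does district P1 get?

1

Total 71415; standard divisor 71415/30 ≈ 2380.5.
Standard quotas: P6 3.1829, P1 1.1313, P4 1.8580, P7 4.5440, P8 6.0857, P2 4.9359, P3 2.7654, P5 5.4967.
Lower quotas: P6 3, P1 1, P4 1, P7 4, P8 6, P2 4, P3 2, P5 5 (sum 26, leaving 4 seats).
Remainders in descending order: P2 0.9359, P4 0.8580, P3 0.7654, P7 0.5440, P5 0.4967, P6 0.1829, P1 0.1313, P8 0.0857.
The surplus seats go to P2, P4, P3, P7.
P1 receives 1.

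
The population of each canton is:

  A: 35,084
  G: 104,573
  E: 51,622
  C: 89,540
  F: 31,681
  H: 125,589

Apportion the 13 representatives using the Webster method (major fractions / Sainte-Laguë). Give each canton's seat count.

Standard divisor 438089/13 ≈ 33699.154; standard quotas: A 1.041, G 3.103, E 1.532, C 2.657, F 0.940, H 3.727.
Rounding to the nearest integer gives 1, 3, 2, 3, 1, 4 = 14 seats, so the divisor must be adjusted.
With modified divisor 35100: modified quotas A 1.000, G 2.979, E 1.471, C 2.551, F 0.903, H 3.578.
Rounding to the nearest integer: A 1, G 3, E 1, C 3, F 1, H 4 (total 13).

A: 1, G: 3, E: 1, C: 3, F: 1, H: 4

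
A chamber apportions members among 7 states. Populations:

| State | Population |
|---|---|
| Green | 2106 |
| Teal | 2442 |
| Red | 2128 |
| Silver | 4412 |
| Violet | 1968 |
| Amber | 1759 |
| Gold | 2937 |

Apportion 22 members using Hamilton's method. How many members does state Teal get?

3

Total 17752; standard divisor 17752/22 ≈ 806.909.
Standard quotas: Green 2.610, Teal 3.026, Red 2.637, Silver 5.468, Violet 2.439, Amber 2.180, Gold 3.640.
Lower quotas: Green 2, Teal 3, Red 2, Silver 5, Violet 2, Amber 2, Gold 3 (sum 19, leaving 3 seats).
Remainders in descending order: Gold 0.640, Red 0.637, Green 0.610, Silver 0.468, Violet 0.439, Amber 0.180, Teal 0.026.
The surplus seats go to Gold, Red, Green.
Teal receives 3.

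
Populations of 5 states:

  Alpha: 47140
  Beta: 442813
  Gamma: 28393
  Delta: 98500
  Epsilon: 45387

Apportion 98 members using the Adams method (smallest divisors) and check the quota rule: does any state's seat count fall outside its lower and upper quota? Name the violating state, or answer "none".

Standard quotas: Alpha 6.976, Beta 65.529, Gamma 4.202, Delta 14.576, Epsilon 6.717.
Adams allocation: Alpha 7, Beta 64, Gamma 5, Delta 15, Epsilon 7.
Beta has quota 65.529 (lower 65, upper 66) but receives 64 — outside the quota interval.

Beta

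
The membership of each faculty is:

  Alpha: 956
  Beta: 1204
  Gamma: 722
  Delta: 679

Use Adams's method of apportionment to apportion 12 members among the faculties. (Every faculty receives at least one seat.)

Standard divisor 3561/12 ≈ 296.75; standard quotas: Alpha 3.222, Beta 4.057, Gamma 2.433, Delta 2.288.
Rounding up gives 4, 5, 3, 3 = 15 seats, so the divisor must be adjusted.
With modified divisor 350: modified quotas Alpha 2.731, Beta 3.440, Gamma 2.063, Delta 1.940.
Rounding up: Alpha 3, Beta 4, Gamma 3, Delta 2 (total 12).

Alpha=3; Beta=4; Gamma=3; Delta=2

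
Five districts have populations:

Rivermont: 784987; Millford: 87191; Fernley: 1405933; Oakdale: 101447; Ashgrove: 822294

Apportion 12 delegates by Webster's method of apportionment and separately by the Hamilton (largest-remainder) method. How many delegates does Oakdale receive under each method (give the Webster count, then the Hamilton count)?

Webster: Rivermont 3, Millford 0, Fernley 6, Oakdale 0, Ashgrove 3.
Hamilton: Rivermont 3, Millford 0, Fernley 5, Oakdale 1, Ashgrove 3.
Oakdale gets 0 under Webster and 1 under Hamilton.

0 and 1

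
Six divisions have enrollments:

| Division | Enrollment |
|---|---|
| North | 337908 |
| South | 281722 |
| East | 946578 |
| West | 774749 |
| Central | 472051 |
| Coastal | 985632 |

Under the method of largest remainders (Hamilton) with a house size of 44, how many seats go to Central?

6

Total 3798640; standard divisor 3798640/44 ≈ 86332.727.
Standard quotas: North 3.9140, South 3.2632, East 10.9643, West 8.9740, Central 5.4678, Coastal 11.4167.
Lower quotas: North 3, South 3, East 10, West 8, Central 5, Coastal 11 (sum 40, leaving 4 seats).
Remainders in descending order: West 0.9740, East 0.9643, North 0.9140, Central 0.4678, Coastal 0.4167, South 0.2632.
Largest remainders: West, East, North, Central receive the extra seats.
Central receives 6.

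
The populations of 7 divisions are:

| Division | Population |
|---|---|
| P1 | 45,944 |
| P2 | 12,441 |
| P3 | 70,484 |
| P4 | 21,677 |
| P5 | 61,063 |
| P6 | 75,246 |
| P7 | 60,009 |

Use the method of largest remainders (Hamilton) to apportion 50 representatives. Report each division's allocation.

P1=6, P2=2, P3=10, P4=3, P5=9, P6=11, P7=9

Total 346864; standard divisor 346864/50 ≈ 6937.28.
Standard quotas: P1 6.6228, P2 1.7934, P3 10.1602, P4 3.1247, P5 8.8022, P6 10.8466, P7 8.6502.
Lower quotas: P1 6, P2 1, P3 10, P4 3, P5 8, P6 10, P7 8 (sum 46, leaving 4 seats).
Remainders in descending order: P6 0.8466, P5 0.8022, P2 0.7934, P7 0.6502, P1 0.6228, P3 0.1602, P4 0.1247.
The surplus seats go to P6, P5, P2, P7.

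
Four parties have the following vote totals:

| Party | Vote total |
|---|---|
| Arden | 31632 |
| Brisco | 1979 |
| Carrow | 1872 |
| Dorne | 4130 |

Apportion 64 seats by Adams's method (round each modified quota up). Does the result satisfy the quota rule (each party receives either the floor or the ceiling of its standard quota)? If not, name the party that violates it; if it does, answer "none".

Arden

Standard quotas: Arden 51.106, Brisco 3.197, Carrow 3.024, Dorne 6.673.
Adams allocation: Arden 50, Brisco 4, Carrow 3, Dorne 7.
Arden has quota 51.106 (lower 51, upper 52) but receives 50 — outside the quota interval.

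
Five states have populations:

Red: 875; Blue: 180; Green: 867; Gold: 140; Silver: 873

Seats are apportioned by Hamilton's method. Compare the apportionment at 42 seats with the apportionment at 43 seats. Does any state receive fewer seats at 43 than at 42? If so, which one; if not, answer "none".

At 42 seats: Red 13, Blue 3, Green 12, Gold 2, Silver 12.
At 43 seats: Red 13, Blue 2, Green 13, Gold 2, Silver 13.
Blue drops from 3 to 2.

Blue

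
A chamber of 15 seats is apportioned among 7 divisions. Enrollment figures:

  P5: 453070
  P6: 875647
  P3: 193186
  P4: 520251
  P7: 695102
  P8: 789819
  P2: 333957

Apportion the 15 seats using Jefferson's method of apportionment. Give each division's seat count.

Standard divisor 3861032/15 ≈ 257402.133; standard quotas: P5 1.760, P6 3.402, P3 0.751, P4 2.021, P7 2.700, P8 3.068, P2 1.297.
Rounding down gives 1, 3, 0, 2, 2, 3, 1 = 12 seats, so the divisor must be adjusted.
With modified divisor 208200: modified quotas P5 2.176, P6 4.206, P3 0.928, P4 2.499, P7 3.339, P8 3.794, P2 1.604.
Rounding down: P5 2, P6 4, P3 0, P4 2, P7 3, P8 3, P2 1 (total 15).

P5: 2, P6: 4, P3: 0, P4: 2, P7: 3, P8: 3, P2: 1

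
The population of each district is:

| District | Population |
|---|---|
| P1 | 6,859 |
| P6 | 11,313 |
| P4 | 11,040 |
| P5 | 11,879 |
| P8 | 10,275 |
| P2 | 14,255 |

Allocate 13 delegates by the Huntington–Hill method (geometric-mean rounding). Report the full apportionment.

With divisor 4850: modified quotas P1 1.414, P6 2.333, P4 2.276, P5 2.449, P8 2.119, P2 2.939.
Geometric-mean thresholds: P1 √(1·2)=1.414, P6 √(2·3)=2.449, P4 √(2·3)=2.449, P5 √(2·3)=2.449, P8 √(2·3)=2.449, P2 √(2·3)=2.449.
Each quota rounded against its threshold gives P1 2, P6 2, P4 2, P5 2, P8 2, P2 3 (total 13).

P1 2, P6 2, P4 2, P5 2, P8 2, P2 3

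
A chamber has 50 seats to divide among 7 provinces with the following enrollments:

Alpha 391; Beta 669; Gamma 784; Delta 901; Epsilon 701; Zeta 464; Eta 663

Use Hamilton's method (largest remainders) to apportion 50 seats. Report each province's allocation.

Alpha 4; Beta 7; Gamma 9; Delta 10; Epsilon 8; Zeta 5; Eta 7

Total 4573; standard divisor 4573/50 ≈ 91.46.
Standard quotas: Alpha 4.275, Beta 7.315, Gamma 8.572, Delta 9.851, Epsilon 7.665, Zeta 5.073, Eta 7.249.
Lower quotas: Alpha 4, Beta 7, Gamma 8, Delta 9, Epsilon 7, Zeta 5, Eta 7 (sum 47, leaving 3 seats).
Remainders in descending order: Delta 0.851, Epsilon 0.665, Gamma 0.572, Beta 0.315, Alpha 0.275, Eta 0.249, Zeta 0.073.
The surplus seats go to Delta, Epsilon, Gamma.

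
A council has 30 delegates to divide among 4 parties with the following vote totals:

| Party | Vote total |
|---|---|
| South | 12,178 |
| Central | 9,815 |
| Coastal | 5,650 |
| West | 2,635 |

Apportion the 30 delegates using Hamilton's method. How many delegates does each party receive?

The standard divisor is 30278/30 ≈ 1009.267.
Standard quotas: South 12.0662, Central 9.7249, Coastal 5.5981, West 2.6108.
Lower quotas: South 12, Central 9, Coastal 5, West 2 (sum 28, leaving 2 seats).
Remainders in descending order: Central 0.7249, West 0.6108, Coastal 0.5981, South 0.0662.
The surplus seats go to Central, West.

South 12; Central 10; Coastal 5; West 3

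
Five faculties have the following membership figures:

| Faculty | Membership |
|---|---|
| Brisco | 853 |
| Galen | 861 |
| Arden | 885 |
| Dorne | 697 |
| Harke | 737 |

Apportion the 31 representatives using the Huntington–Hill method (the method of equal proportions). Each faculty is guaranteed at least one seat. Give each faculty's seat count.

Brisco=6, Galen=7, Arden=7, Dorne=5, Harke=6

With divisor 132: modified quotas Brisco 6.462, Galen 6.523, Arden 6.705, Dorne 5.280, Harke 5.583.
Geometric-mean thresholds: Brisco √(6·7)=6.481, Galen √(6·7)=6.481, Arden √(6·7)=6.481, Dorne √(5·6)=5.477, Harke √(5·6)=5.477.
Each quota rounded against its threshold gives Brisco 6, Galen 7, Arden 7, Dorne 5, Harke 6 (total 31).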